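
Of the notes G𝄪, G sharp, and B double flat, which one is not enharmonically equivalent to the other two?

G#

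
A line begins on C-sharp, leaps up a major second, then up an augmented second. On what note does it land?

E##

A major second up from C# is D# (letter D, 2 semitones up).
An augmented second up from D# is E## (letter E, 3 semitones up).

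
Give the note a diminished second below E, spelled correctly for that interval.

D##

A second below E lands on the letter D.
A diminished second spans 0 semitones, so E moves to pitch class 4. On the letter D that is D##.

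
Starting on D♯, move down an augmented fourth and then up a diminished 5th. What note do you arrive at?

An augmented fourth down from D# is A (letter A, 6 semitones down).
A diminished fifth up from A is Eb (letter E, 6 semitones up).

Eb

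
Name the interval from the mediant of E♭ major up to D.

perfect fifth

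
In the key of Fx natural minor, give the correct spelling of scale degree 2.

Degree 2 takes the letter 1 step above F, which is G.
In natural minor, degree 2 sits 2 semitones above the tonic. F## + 2 semitones is pitch class 9, spelled on G as G##.

G##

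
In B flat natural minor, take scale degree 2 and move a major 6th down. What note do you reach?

Eb

Scale degree 2 of Bb natural minor is C.
A major sixth (9 semitones) below C lands on the letter E, giving Eb.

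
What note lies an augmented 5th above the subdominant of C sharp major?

C##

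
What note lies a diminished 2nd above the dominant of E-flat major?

Cbb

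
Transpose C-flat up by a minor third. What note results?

A third above C lands on the letter E.
A minor third spans 3 semitones, so Cb moves to pitch class 2. On the letter E that is Ebb.

Ebb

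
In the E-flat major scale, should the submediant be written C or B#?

C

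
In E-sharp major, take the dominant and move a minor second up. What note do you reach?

C#

The dominant of E# major is B#.
A minor second (1 semitone) above B# lands on the letter C, giving C#.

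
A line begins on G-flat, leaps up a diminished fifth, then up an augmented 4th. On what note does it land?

Gb

A diminished fifth up from Gb is Dbb (letter D, 6 semitones up).
An augmented fourth up from Dbb is Gb (letter G, 6 semitones up).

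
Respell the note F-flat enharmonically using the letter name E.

Fb is pitch class 4. The letter E alone is pitch class 4.
Pitch class 4 on E needs no accidental: E.

E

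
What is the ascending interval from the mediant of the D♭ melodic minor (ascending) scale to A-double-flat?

The mediant of Db melodic minor (ascending) is Fb.
Fb up to Abb: letters F→A make it a third; 3 semitones makes it minor.

minor third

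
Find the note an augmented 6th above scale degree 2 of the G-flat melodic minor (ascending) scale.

Scale degree 2 of Gb melodic minor (ascending) is Ab.
An augmented sixth (10 semitones) above Ab lands on the letter F, giving F#.

F#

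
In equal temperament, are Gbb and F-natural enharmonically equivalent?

Gbb = pitch class 5 and F = pitch class 5 — the same pitch class, so they are enharmonic equivalents.

Yes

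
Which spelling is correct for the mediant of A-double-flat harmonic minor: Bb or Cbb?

Each scale degree takes a distinct letter name. Degree 3 of a scale on A must use the letter C.
Cbb and Bb are enharmonically the same pitch, but only Cbb uses the letter C, so it is the correct spelling here.

Cbb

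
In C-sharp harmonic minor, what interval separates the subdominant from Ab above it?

The subdominant of C# harmonic minor is F#.
F# up to Ab: letters F→A make it a third; 2 semitones makes it diminished.

diminished third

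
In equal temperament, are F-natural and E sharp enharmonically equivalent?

Yes

F = pitch class 5 and E# = pitch class 5 — the same pitch class, so they are enharmonic equivalents.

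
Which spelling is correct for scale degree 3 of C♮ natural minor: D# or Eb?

Eb

Each scale degree takes a distinct letter name. Degree 3 of a scale on C must use the letter E.
Eb and D# are enharmonically the same pitch, but only Eb uses the letter E, so it is the correct spelling here.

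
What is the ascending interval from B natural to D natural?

The letter names run B→D, a span of 2 letter steps, so the interval is some kind of third.
B to D is 3 semitones. A major third is 4, so 3 makes it minor.

minor third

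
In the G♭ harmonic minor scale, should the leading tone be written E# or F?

F

Each scale degree takes a distinct letter name. Degree 7 of a scale on G must use the letter F.
F and E# are enharmonically the same pitch, but only F uses the letter F, so it is the correct spelling here.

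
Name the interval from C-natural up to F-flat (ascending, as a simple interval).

diminished fourth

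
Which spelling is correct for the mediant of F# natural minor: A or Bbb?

A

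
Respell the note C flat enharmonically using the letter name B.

Plain B sits at the same pitch as Cb, so on the letter B the same pitch needs a natural: B.

B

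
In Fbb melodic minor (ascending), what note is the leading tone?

Ebb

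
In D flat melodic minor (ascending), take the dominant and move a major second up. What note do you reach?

The dominant of Db melodic minor (ascending) is Ab.
A major second (2 semitones) above Ab lands on the letter B, giving Bb.

Bb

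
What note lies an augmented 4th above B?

E#

A fourth above B lands on the letter E.
An augmented fourth spans 6 semitones, so B moves to pitch class 5. On the letter E that is E#.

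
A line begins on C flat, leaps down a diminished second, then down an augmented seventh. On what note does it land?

Cb

A diminished second down from Cb is B (letter B, 0 semitones down).
An augmented seventh down from B is Cb (letter C, 12 semitones down).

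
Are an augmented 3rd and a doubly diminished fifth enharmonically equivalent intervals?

Yes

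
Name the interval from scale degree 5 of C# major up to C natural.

Scale degree 5 of C# major is G#.
G# up to C: letters G→C make it a fourth; 4 semitones makes it diminished.

diminished fourth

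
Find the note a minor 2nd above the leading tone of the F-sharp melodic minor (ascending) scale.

The leading tone of F# melodic minor (ascending) is E#.
A minor second (1 semitone) above E# lands on the letter F, giving F#.

F#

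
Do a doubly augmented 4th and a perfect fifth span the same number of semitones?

A doubly augmented fourth spans 7 semitones; a perfect fifth spans 7.
They are enharmonically equivalent.

Yes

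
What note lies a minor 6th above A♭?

A sixth above A lands on the letter F.
A minor sixth spans 8 semitones, so Ab moves to pitch class 4. On the letter F that is Fb.

Fb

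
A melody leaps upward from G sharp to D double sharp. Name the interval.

The letter names run G→D, a span of 4 letter steps, so the interval is some kind of fifth.
G# to D## is 8 semitones. A perfect fifth is 7, so 8 makes it augmented.

augmented fifth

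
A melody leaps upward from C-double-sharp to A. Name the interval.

diminished sixth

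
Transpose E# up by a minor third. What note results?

E up a major third is G#, so the target letter is G.
From E#, a minor third is 3 semitones up: G#.

G#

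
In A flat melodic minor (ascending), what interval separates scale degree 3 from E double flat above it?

Scale degree 3 of Ab melodic minor (ascending) is Cb.
Cb up to Ebb: letters C→E make it a third; 3 semitones makes it minor.

minor third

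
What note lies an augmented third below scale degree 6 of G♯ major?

Scale degree 6 of G# major is E#.
An augmented third (5 semitones) below E# lands on the letter C, giving C.

C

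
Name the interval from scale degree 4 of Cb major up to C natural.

augmented fifth

Scale degree 4 of Cb major is Fb.
Fb up to C: letters F→C make it a fifth; 8 semitones makes it augmented.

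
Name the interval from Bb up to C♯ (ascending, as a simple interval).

Counting letters B–C gives a second.
Bb→C# = 3 semitones, 1 wider than the major second (2), so augmented.

augmented second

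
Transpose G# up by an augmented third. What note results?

B##

G up a major third is B, so the target letter is B.
From G#, an augmented third is 5 semitones up: B##.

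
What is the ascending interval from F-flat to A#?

Counting letters F–G–A gives a third.
Fb→A# = 6 semitones, 2 wider than the major third (4), so doubly augmented.

doubly augmented third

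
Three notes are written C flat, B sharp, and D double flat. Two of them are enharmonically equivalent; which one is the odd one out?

In 12-tone equal temperament, enharmonic equivalents share a pitch class. Cb is pitch class 11; B# is pitch class 0; Dbb is pitch class 0.
B# and Dbb share pitch class 0, while Cb is pitch class 11.

Cb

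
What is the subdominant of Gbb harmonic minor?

Degree 4 takes the letter 3 steps above G, which is C.
In harmonic minor, degree 4 sits 5 semitones above the tonic. Gbb + 5 semitones is pitch class 10, spelled on C as Cbb.

Cbb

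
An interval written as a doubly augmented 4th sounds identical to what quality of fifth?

perfect

A doubly augmented fourth spans 7 semitones.
A fifth spanning 7 semitones is perfect (the perfect fifth is 7).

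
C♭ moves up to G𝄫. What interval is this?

Counting letters C–D–E–F–G gives a fifth.
Cb→Gbb = 6 semitones, 1 narrower than the perfect fifth (7), so diminished.

diminished fifth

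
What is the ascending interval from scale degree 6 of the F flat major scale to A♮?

Scale degree 6 of Fb major is Db.
Db up to A: letters D→A make it a fifth; 8 semitones makes it augmented.

augmented fifth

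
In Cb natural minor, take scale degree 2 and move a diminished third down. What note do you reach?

B

Scale degree 2 of Cb natural minor is Db.
A diminished third (2 semitones) below Db lands on the letter B, giving B.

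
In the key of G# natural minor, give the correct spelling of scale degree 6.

E

The G# natural minor scale runs G# A# B C# D# E F#.
Degree 6 is E.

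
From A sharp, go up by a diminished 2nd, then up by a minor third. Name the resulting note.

Db

A diminished second up from A# is Bb (letter B, 0 semitones up).
A minor third up from Bb is Db (letter D, 3 semitones up).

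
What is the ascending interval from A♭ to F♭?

minor sixth

Counting letters A–B–C–D–E–F gives a sixth.
Ab→Fb = 8 semitones, 1 narrower than the major sixth (9), so minor.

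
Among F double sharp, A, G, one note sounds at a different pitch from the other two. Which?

A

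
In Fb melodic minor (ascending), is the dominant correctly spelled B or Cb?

Each scale degree takes a distinct letter name. Degree 5 of a scale on F must use the letter C.
Cb and B are enharmonically the same pitch, but only Cb uses the letter C, so it is the correct spelling here.

Cb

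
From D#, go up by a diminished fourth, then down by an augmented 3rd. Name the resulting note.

Ebb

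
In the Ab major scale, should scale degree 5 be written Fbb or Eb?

Each scale degree takes a distinct letter name. Degree 5 of a scale on A must use the letter E.
Eb and Fbb are enharmonically the same pitch, but only Eb uses the letter E, so it is the correct spelling here.

Eb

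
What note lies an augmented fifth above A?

E#

A fifth above A lands on the letter E.
An augmented fifth spans 8 semitones, so A moves to pitch class 5. On the letter E that is E#.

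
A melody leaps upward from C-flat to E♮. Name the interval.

augmented third

The letter names run C→E, a span of 2 letter steps, so the interval is some kind of third.
Cb to E is 5 semitones. A major third is 4, so 5 makes it augmented.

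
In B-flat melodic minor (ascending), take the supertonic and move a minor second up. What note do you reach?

The supertonic of Bb melodic minor (ascending) is C.
A minor second (1 semitone) above C lands on the letter D, giving Db.

Db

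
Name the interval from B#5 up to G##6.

major sixth

The letter names run B→G, a span of 5 letter steps, so the interval is some kind of sixth.
B# to G## is 9 semitones. A major sixth is 9, so 9 makes it major.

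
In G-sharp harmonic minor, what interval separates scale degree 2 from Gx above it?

major seventh

Scale degree 2 of G# harmonic minor is A#.
A# up to G##: letters A→G make it a seventh; 11 semitones makes it major.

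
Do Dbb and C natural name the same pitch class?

Yes

Dbb is pitch class 0; C is pitch class 0.
All spellings map to pitch class 0, so they are enharmonically equivalent.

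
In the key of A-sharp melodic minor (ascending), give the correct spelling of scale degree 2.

B#

The A# melodic minor (ascending) scale runs A# B# C# D# E# F## G##.
Degree 2 is B#.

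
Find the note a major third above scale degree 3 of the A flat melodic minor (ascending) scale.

Scale degree 3 of Ab melodic minor (ascending) is Cb.
A major third (4 semitones) above Cb lands on the letter E, giving Eb.

Eb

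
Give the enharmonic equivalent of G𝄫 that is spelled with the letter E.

E#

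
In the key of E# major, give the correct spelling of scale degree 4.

A#

The E# major scale runs E# F## G## A# B# C## D##.
Degree 4 is A#.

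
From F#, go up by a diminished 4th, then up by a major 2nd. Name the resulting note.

C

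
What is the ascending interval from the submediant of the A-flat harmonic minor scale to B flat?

The submediant of Ab harmonic minor is Fb.
Fb up to Bb: letters F→B make it a fourth; 6 semitones makes it augmented.

augmented fourth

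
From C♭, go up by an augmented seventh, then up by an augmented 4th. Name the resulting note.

An augmented seventh up from Cb is B (letter B, 12 semitones up).
An augmented fourth up from B is E# (letter E, 6 semitones up).

E#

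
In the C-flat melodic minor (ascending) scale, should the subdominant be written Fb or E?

Each scale degree takes a distinct letter name. Degree 4 of a scale on C must use the letter F.
Fb and E are enharmonically the same pitch, but only Fb uses the letter F, so it is the correct spelling here.

Fb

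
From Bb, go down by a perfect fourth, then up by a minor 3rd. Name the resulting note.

Ab

A perfect fourth down from Bb is F (letter F, 5 semitones down).
A minor third up from F is Ab (letter A, 3 semitones up).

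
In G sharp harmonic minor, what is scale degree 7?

F##

Degree 7 takes the letter 6 steps above G, which is F.
In harmonic minor, degree 7 sits 11 semitones above the tonic. G# + 11 semitones is pitch class 7, spelled on F as F##.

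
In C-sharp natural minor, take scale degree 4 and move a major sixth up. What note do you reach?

Scale degree 4 of C# natural minor is F#.
A major sixth (9 semitones) above F# lands on the letter D, giving D#.

D#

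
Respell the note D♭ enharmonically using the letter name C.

C#

Plain C sits 1 semitone below Db, so on the letter C the same pitch needs a sharp: C#.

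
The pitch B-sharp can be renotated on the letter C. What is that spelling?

B# is pitch class 0. The letter C alone is pitch class 0.
Pitch class 0 on C needs no accidental: C.

C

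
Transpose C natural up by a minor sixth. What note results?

Ab

A sixth above C lands on the letter A.
A minor sixth spans 8 semitones, so C moves to pitch class 8. On the letter A that is Ab.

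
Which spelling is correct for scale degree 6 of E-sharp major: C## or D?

Each scale degree takes a distinct letter name. Degree 6 of a scale on E must use the letter C.
C## and D are enharmonically the same pitch, but only C## uses the letter C, so it is the correct spelling here.

C##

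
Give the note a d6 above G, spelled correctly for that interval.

G up a major sixth is E, so the target letter is E.
From G, a diminished sixth is 7 semitones up: Ebb.

Ebb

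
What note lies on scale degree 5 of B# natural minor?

F##

Degree 5 takes the letter 4 steps above B, which is F.
In natural minor, degree 5 sits 7 semitones above the tonic. B# + 7 semitones is pitch class 7, spelled on F as F##.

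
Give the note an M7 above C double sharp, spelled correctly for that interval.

C up a major seventh is B, so the target letter is B.
From C##, a major seventh is 11 semitones up: B##.

B##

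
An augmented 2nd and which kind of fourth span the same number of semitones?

An augmented second spans 3 semitones.
A fourth spanning 3 semitones is doubly diminished (the perfect fourth is 5).

doubly diminished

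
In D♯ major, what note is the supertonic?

E#

Degree 2 takes the letter 1 step above D, which is E.
In major, degree 2 sits 2 semitones above the tonic. D# + 2 semitones is pitch class 5, spelled on E as E#.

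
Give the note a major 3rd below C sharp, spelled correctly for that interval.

A

A third below C lands on the letter A.
A major third spans 4 semitones, so C# moves to pitch class 9. On the letter A that is A.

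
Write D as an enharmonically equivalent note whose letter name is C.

C##

Plain C sits 2 semitones below D, so on the letter C the same pitch needs a double sharp: C##.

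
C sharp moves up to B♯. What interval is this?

major seventh

The letter names run C→B, a span of 6 letter steps, so the interval is some kind of seventh.
C# to B# is 11 semitones. A major seventh is 11, so 11 makes it major.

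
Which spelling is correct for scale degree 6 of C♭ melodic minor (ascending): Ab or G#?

Each scale degree takes a distinct letter name. Degree 6 of a scale on C must use the letter A.
Ab and G# are enharmonically the same pitch, but only Ab uses the letter A, so it is the correct spelling here.

Ab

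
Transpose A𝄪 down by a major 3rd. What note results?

A down a major third is F, so the target letter is F.
From A##, a major third is 4 semitones down: F##.

F##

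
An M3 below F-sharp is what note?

D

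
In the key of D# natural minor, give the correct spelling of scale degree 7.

C#

The D# natural minor scale runs D# E# F# G# A# B C#.
Degree 7 is C#.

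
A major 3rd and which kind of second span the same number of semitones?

doubly augmented

A major third spans 4 semitones.
A second spanning 4 semitones is doubly augmented (the major second is 2).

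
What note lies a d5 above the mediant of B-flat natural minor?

Abb

The mediant of Bb natural minor is Db.
A diminished fifth (6 semitones) above Db lands on the letter A, giving Abb.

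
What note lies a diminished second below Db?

A second below D lands on the letter C.
A diminished second spans 0 semitones, so Db moves to pitch class 1. On the letter C that is C#.

C#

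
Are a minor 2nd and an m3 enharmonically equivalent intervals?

No

A minor second spans 1 semitone; a minor third spans 3.
The spans differ, so they are not enharmonic equivalents.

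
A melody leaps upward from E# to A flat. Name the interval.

doubly diminished fourth

The letter names run E→A, a span of 3 letter steps, so the interval is some kind of fourth.
E# to Ab is 3 semitones. A perfect fourth is 5, so 3 makes it doubly diminished.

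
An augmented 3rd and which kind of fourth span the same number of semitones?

perfect

An augmented third spans 5 semitones.
A fourth spanning 5 semitones is perfect (the perfect fourth is 5).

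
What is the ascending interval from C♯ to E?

minor third

The letter names run C→E, a span of 2 letter steps, so the interval is some kind of third.
C# to E is 3 semitones. A major third is 4, so 3 makes it minor.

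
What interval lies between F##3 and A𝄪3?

Counting letters F–G–A gives a third.
F##→A## = 4 semitones, exactly the major third.

major third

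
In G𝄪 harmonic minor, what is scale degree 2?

Degree 2 takes the letter 1 step above G, which is A.
In harmonic minor, degree 2 sits 2 semitones above the tonic. G## + 2 semitones is pitch class 11, spelled on A as A##.

A##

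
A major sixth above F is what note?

A sixth above F lands on the letter D.
A major sixth spans 9 semitones, so F moves to pitch class 2. On the letter D that is D.

D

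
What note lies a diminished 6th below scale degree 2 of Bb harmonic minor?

Scale degree 2 of Bb harmonic minor is C.
A diminished sixth (7 semitones) below C lands on the letter E, giving E#.

E#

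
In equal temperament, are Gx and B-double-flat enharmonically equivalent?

Yes

G## = pitch class 9 and Bbb = pitch class 9 — the same pitch class, so they are enharmonic equivalents.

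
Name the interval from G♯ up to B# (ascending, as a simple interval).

major third

The letter names run G→B, a span of 2 letter steps, so the interval is some kind of third.
G# to B# is 4 semitones. A major third is 4, so 4 makes it major.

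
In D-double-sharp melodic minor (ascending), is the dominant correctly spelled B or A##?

A##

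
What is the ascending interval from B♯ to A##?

Counting letters B–C–D–E–F–G–A gives a seventh.
B#→A## = 11 semitones, exactly the major seventh.

major seventh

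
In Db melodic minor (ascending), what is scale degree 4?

The Db melodic minor (ascending) scale runs Db Eb Fb Gb Ab Bb C.
Degree 4 is Gb.

Gb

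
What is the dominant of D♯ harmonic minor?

A#

Degree 5 takes the letter 4 steps above D, which is A.
In harmonic minor, degree 5 sits 7 semitones above the tonic. D# + 7 semitones is pitch class 10, spelled on A as A#.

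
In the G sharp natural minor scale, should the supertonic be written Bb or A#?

Each scale degree takes a distinct letter name. Degree 2 of a scale on G must use the letter A.
A# and Bb are enharmonically the same pitch, but only A# uses the letter A, so it is the correct spelling here.

A#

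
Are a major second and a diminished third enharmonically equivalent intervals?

Yes

A major second spans 2 semitones; a diminished third spans 2.
They are enharmonically equivalent.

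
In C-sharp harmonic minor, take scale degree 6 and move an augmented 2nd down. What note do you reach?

Scale degree 6 of C# harmonic minor is A.
An augmented second (3 semitones) below A lands on the letter G, giving Gb.

Gb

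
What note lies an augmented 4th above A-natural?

A fourth above A lands on the letter D.
An augmented fourth spans 6 semitones, so A moves to pitch class 3. On the letter D that is D#.

D#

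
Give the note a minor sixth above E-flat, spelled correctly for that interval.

A sixth above E lands on the letter C.
A minor sixth spans 8 semitones, so Eb moves to pitch class 11. On the letter C that is Cb.

Cb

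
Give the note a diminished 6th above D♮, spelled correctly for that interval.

Bbb

A sixth above D lands on the letter B.
A diminished sixth spans 7 semitones, so D moves to pitch class 9. On the letter B that is Bbb.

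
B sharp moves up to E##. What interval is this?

augmented fourth

Counting letters B–C–D–E gives a fourth.
B#→E## = 6 semitones, 1 wider than the perfect fourth (5), so augmented.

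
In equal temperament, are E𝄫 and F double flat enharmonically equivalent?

Two spellings are enharmonically equivalent only if they share a pitch class.
Here Ebb → 2, Fbb → 3; 2 ≠ 3, so they are not.

No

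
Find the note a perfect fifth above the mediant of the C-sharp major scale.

B#

The mediant of C# major is E#.
A perfect fifth (7 semitones) above E# lands on the letter B, giving B#.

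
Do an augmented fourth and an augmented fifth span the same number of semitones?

No

An augmented fourth spans 6 semitones; an augmented fifth spans 8.
The spans differ, so they are not enharmonic equivalents.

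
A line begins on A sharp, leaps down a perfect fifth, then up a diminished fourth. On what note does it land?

G

A perfect fifth down from A# is D# (letter D, 7 semitones down).
A diminished fourth up from D# is G (letter G, 4 semitones up).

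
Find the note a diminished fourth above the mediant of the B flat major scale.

The mediant of Bb major is D.
A diminished fourth (4 semitones) above D lands on the letter G, giving Gb.

Gb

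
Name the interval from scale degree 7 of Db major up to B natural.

Scale degree 7 of Db major is C.
C up to B: letters C→B make it a seventh; 11 semitones makes it major.

major seventh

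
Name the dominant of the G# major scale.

D#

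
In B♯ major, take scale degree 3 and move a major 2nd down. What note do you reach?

C##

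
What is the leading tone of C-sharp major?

The C# major scale runs C# D# E# F# G# A# B#.
Degree 7 is B#.

B#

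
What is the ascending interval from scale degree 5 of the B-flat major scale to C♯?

Scale degree 5 of Bb major is F.
F up to C#: letters F→C make it a fifth; 8 semitones makes it augmented.

augmented fifth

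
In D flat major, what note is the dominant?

Ab

Degree 5 takes the letter 4 steps above D, which is A.
In major, degree 5 sits 7 semitones above the tonic. Db + 7 semitones is pitch class 8, spelled on A as Ab.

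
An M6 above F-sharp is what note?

D#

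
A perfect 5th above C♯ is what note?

G#

C up a perfect fifth is G, so the target letter is G.
From C#, a perfect fifth is 7 semitones up: G#.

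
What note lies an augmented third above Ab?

C#

A up a major third is C#, so the target letter is C.
From Ab, an augmented third is 5 semitones up: C#.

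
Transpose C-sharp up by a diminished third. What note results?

A third above C lands on the letter E.
A diminished third spans 2 semitones, so C# moves to pitch class 3. On the letter E that is Eb.

Eb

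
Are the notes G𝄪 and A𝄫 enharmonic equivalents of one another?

No

Two spellings are enharmonically equivalent only if they share a pitch class.
Here G## → 9, Abb → 7; 7 ≠ 9, so they are not.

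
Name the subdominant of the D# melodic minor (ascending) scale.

Degree 4 takes the letter 3 steps above D, which is G.
In melodic minor (ascending), degree 4 sits 5 semitones above the tonic. D# + 5 semitones is pitch class 8, spelled on G as G#.

G#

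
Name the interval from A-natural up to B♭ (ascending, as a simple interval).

The letter names run A→B, a span of 1 letter step, so the interval is some kind of second.
A to Bb is 1 semitone. A major second is 2, so 1 makes it minor.

minor second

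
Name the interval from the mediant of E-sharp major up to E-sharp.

minor sixth

The mediant of E# major is G##.
G## up to E#: letters G→E make it a sixth; 8 semitones makes it minor.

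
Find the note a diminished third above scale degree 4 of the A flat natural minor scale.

Scale degree 4 of Ab natural minor is Db.
A diminished third (2 semitones) above Db lands on the letter F, giving Fbb.

Fbb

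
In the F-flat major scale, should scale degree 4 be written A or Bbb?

Bbb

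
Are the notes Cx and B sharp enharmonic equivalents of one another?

Two spellings are enharmonically equivalent only if they share a pitch class.
Here C## → 2, B# → 0; 0 ≠ 2, so they are not.

No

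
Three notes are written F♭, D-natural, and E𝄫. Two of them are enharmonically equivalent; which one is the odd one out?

Fb

In 12-tone equal temperament, enharmonic equivalents share a pitch class. Fb is pitch class 4; D is pitch class 2; Ebb is pitch class 2.
D and Ebb share pitch class 2, while Fb is pitch class 4.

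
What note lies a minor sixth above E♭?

Cb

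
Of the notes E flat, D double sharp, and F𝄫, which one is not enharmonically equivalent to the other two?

In 12-tone equal temperament, enharmonic equivalents share a pitch class. Eb is pitch class 3; D## is pitch class 4; Fbb is pitch class 3.
Eb and Fbb share pitch class 3, while D## is pitch class 4.

D##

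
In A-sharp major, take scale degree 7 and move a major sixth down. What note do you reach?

B#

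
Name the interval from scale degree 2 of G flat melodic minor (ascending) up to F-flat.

minor sixth

Scale degree 2 of Gb melodic minor (ascending) is Ab.
Ab up to Fb: letters A→F make it a sixth; 8 semitones makes it minor.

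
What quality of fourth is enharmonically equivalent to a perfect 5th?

doubly augmented

A perfect fifth spans 7 semitones.
A fourth spanning 7 semitones is doubly augmented (the perfect fourth is 5).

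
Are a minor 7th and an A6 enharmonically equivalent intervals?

Yes

A minor seventh spans 10 semitones; an augmented sixth spans 10.
They are enharmonically equivalent.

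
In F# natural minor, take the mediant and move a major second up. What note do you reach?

B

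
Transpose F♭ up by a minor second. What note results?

Gbb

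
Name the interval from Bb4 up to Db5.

The letter names run B→D, a span of 2 letter steps, so the interval is some kind of third.
Bb to Db is 3 semitones. A major third is 4, so 3 makes it minor.

minor third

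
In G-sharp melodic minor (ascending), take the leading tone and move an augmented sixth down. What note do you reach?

A

The leading tone of G# melodic minor (ascending) is F##.
An augmented sixth (10 semitones) below F## lands on the letter A, giving A.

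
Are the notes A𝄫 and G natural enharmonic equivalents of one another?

Yes

Abb = pitch class 7 and G = pitch class 7 — the same pitch class, so they are enharmonic equivalents.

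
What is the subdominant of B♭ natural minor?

The Bb natural minor scale runs Bb C Db Eb F Gb Ab.
Degree 4 is Eb.

Eb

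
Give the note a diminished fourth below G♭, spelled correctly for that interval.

A fourth below G lands on the letter D.
A diminished fourth spans 4 semitones, so Gb moves to pitch class 2. On the letter D that is D.

D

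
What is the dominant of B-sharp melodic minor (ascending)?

The B# melodic minor (ascending) scale runs B# C## D# E# F## G## A##.
Degree 5 is F##.

F##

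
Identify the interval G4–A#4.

Counting letters G–A gives a second.
G→A# = 3 semitones, 1 wider than the major second (2), so augmented.

augmented second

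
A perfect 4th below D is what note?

A

A fourth below D lands on the letter A.
A perfect fourth spans 5 semitones, so D moves to pitch class 9. On the letter A that is A.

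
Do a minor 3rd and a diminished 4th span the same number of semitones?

No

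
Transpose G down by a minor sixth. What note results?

B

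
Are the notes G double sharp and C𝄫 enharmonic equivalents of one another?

G## is pitch class 9; Cbb is pitch class 10.
The pitch classes differ (9 vs. 10), so they are not enharmonic equivalents.

No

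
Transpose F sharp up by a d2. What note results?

A second above F lands on the letter G.
A diminished second spans 0 semitones, so F# moves to pitch class 6. On the letter G that is Gb.

Gb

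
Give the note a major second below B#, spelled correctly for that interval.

A#

A second below B lands on the letter A.
A major second spans 2 semitones, so B# moves to pitch class 10. On the letter A that is A#.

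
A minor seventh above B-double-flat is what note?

B up a major seventh is A#, so the target letter is A.
From Bbb, a minor seventh is 10 semitones up: Abb.

Abb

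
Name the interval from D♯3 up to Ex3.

Counting letters D–E gives a second.
D#→E## = 3 semitones, 1 wider than the major second (2), so augmented.

augmented second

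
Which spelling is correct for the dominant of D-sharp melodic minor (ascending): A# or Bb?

A#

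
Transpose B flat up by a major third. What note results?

A third above B lands on the letter D.
A major third spans 4 semitones, so Bb moves to pitch class 2. On the letter D that is D.

D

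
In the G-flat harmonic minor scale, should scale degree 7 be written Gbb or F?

Each scale degree takes a distinct letter name. Degree 7 of a scale on G must use the letter F.
F and Gbb are enharmonically the same pitch, but only F uses the letter F, so it is the correct spelling here.

F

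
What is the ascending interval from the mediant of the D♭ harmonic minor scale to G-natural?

The mediant of Db harmonic minor is Fb.
Fb up to G: letters F→G make it a second; 3 semitones makes it augmented.

augmented second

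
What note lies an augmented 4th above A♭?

A up a perfect fourth is D, so the target letter is D.
From Ab, an augmented fourth is 6 semitones up: D.

D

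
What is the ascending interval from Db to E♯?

doubly augmented second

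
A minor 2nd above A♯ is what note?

A second above A lands on the letter B.
A minor second spans 1 semitone, so A# moves to pitch class 11. On the letter B that is B.

B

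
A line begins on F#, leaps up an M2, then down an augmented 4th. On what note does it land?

D

A major second up from F# is G# (letter G, 2 semitones up).
An augmented fourth down from G# is D (letter D, 6 semitones down).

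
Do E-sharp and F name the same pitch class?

Yes

E# is pitch class 5; F is pitch class 5.
All spellings map to pitch class 5, so they are enharmonically equivalent.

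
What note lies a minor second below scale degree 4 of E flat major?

G

Scale degree 4 of Eb major is Ab.
A minor second (1 semitone) below Ab lands on the letter G, giving G.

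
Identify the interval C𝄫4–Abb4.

Counting letters C–D–E–F–G–A gives a sixth.
Cbb→Abb = 9 semitones, exactly the major sixth.

major sixth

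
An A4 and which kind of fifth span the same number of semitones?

An augmented fourth spans 6 semitones.
A fifth spanning 6 semitones is diminished (the perfect fifth is 7).

diminished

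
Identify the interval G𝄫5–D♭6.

The letter names run G→D, a span of 4 letter steps, so the interval is some kind of fifth.
Gbb to Db is 8 semitones. A perfect fifth is 7, so 8 makes it augmented.

augmented fifth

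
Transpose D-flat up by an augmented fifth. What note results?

A

A fifth above D lands on the letter A.
An augmented fifth spans 8 semitones, so Db moves to pitch class 9. On the letter A that is A.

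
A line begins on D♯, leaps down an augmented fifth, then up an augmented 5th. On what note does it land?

An augmented fifth down from D# is G (letter G, 8 semitones down).
An augmented fifth up from G is D# (letter D, 8 semitones up).

D#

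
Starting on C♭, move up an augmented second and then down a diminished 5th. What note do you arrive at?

G#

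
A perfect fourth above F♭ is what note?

F up a perfect fourth is Bb, so the target letter is B.
From Fb, a perfect fourth is 5 semitones up: Bbb.

Bbb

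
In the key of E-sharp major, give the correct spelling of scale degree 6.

The E# major scale runs E# F## G## A# B# C## D##.
Degree 6 is C##.

C##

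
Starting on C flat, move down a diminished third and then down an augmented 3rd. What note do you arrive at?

Fb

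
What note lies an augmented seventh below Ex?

F#

E down a major seventh is F, so the target letter is F.
From E##, an augmented seventh is 12 semitones down: F#.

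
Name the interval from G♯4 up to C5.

The letter names run G→C, a span of 3 letter steps, so the interval is some kind of fourth.
G# to C is 4 semitones. A perfect fourth is 5, so 4 makes it diminished.

diminished fourth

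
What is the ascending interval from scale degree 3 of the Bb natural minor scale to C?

major seventh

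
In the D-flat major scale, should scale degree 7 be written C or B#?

Each scale degree takes a distinct letter name. Degree 7 of a scale on D must use the letter C.
C and B# are enharmonically the same pitch, but only C uses the letter C, so it is the correct spelling here.

C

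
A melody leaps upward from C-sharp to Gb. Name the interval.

Counting letters C–D–E–F–G gives a fifth.
C#→Gb = 5 semitones, 2 narrower than the perfect fifth (7), so doubly diminished.

doubly diminished fifth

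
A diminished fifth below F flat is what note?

F down a perfect fifth is Bb, so the target letter is B.
From Fb, a diminished fifth is 6 semitones down: Bb.

Bb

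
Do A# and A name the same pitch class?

No

Two spellings are enharmonically equivalent only if they share a pitch class.
Here A# → 10, A → 9; 9 ≠ 10, so they are not.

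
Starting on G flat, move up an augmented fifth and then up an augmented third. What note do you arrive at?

F##

An augmented fifth up from Gb is D (letter D, 8 semitones up).
An augmented third up from D is F## (letter F, 5 semitones up).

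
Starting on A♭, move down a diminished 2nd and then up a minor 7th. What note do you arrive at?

A diminished second down from Ab is G# (letter G, 0 semitones down).
A minor seventh up from G# is F# (letter F, 10 semitones up).

F#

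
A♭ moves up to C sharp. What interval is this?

augmented third

The letter names run A→C, a span of 2 letter steps, so the interval is some kind of third.
Ab to C# is 5 semitones. A major third is 4, so 5 makes it augmented.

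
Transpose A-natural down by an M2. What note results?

A second below A lands on the letter G.
A major second spans 2 semitones, so A moves to pitch class 7. On the letter G that is G.

G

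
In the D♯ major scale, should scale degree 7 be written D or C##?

C##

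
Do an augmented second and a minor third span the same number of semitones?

Yes

An augmented second spans 3 semitones; a minor third spans 3.
They are enharmonically equivalent.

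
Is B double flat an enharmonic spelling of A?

Bbb is pitch class 9; A is pitch class 9.
All spellings map to pitch class 9, so they are enharmonically equivalent.

Yes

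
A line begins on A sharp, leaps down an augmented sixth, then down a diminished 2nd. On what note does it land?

B#

An augmented sixth down from A# is C (letter C, 10 semitones down).
A diminished second down from C is B# (letter B, 0 semitones down).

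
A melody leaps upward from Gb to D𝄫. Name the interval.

The letter names run G→D, a span of 4 letter steps, so the interval is some kind of fifth.
Gb to Dbb is 6 semitones. A perfect fifth is 7, so 6 makes it diminished.

diminished fifth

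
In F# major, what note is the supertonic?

G#

The F# major scale runs F# G# A# B C# D# E#.
Degree 2 is G#.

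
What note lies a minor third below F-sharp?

F down a major third is Db, so the target letter is D.
From F#, a minor third is 3 semitones down: D#.

D#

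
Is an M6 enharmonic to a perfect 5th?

No

A major sixth spans 9 semitones; a perfect fifth spans 7.
The spans differ, so they are not enharmonic equivalents.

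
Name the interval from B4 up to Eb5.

diminished fourth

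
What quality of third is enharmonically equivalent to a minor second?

doubly diminished

A minor second spans 1 semitone.
A third spanning 1 semitone is doubly diminished (the major third is 4).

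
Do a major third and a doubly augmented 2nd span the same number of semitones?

Yes

A major third spans 4 semitones; a doubly augmented second spans 4.
They are enharmonically equivalent.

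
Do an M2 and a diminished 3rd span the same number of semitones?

Yes

A major second spans 2 semitones; a diminished third spans 2.
They are enharmonically equivalent.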